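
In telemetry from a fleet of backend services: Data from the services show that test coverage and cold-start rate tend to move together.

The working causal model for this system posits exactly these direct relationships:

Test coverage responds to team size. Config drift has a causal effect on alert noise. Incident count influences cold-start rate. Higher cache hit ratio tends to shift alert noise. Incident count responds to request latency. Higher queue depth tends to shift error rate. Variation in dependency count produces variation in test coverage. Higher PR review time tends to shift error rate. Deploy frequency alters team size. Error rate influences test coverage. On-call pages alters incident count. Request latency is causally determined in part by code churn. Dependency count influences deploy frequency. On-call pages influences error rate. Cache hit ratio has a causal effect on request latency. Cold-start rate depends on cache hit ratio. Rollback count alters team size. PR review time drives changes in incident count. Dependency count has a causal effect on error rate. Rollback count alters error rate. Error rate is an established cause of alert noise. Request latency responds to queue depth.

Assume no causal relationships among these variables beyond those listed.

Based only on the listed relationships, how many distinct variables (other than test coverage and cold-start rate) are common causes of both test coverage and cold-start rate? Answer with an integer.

3

The common causes are: PR review time (to test coverage via PR review time → error rate → test coverage; to cold-start rate via PR review time → incident count → cold-start rate); on-call pages (to test coverage via on-call pages → error rate → test coverage; to cold-start rate via on-call pages → incident count → cold-start rate); queue depth (to test coverage via queue depth → error rate → test coverage; to cold-start rate via queue depth → request latency → incident count → cold-start rate).
Every other variable lacks a causal path to at least one of test coverage and cold-start rate.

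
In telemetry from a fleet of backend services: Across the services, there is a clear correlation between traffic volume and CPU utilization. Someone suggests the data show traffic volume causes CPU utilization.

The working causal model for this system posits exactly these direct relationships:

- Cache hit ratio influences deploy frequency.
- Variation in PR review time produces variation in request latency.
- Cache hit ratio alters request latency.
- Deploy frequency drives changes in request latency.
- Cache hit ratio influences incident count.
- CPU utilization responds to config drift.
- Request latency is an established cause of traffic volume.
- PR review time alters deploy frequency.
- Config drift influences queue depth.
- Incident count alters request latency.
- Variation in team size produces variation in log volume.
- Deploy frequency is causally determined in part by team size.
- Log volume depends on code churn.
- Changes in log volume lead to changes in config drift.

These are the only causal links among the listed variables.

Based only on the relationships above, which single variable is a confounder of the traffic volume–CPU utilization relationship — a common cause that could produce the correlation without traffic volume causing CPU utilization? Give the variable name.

team size

Team size has a causal path to traffic volume (team size → deploy frequency → request latency → traffic volume) and a separate causal path to CPU utilization (team size → log volume → config drift → CPU utilization), so it is a common cause of both.
No stated relationship gives traffic volume a causal route to CPU utilization, so the correlation is explained by the shared upstream cause rather than a direct effect.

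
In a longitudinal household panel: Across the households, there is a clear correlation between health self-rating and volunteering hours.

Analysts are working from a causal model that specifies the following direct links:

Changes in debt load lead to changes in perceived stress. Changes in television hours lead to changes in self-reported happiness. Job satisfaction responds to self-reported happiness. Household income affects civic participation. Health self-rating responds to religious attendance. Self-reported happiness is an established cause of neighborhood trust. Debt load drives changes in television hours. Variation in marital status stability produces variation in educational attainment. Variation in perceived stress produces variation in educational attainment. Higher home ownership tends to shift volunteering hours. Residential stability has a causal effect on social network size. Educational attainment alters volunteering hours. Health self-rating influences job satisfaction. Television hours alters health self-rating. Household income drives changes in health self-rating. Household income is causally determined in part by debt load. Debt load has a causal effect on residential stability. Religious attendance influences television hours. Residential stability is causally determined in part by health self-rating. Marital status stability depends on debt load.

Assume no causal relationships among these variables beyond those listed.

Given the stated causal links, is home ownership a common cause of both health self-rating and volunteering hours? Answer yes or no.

no

Home ownership has no stated causal path to health self-rating. A confounder must cause both variables, so home ownership does not qualify.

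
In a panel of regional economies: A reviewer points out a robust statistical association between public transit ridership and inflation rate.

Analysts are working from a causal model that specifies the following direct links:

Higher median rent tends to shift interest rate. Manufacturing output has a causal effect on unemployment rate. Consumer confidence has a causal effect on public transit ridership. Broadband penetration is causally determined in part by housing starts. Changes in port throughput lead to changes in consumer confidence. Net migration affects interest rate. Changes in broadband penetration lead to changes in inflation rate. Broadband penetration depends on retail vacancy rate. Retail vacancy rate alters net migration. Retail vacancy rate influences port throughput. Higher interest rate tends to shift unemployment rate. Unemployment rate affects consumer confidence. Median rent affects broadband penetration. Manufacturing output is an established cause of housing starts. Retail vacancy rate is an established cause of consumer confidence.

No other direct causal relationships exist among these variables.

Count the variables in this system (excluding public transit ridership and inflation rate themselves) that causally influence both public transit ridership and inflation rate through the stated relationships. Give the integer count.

3

The common causes are: manufacturing output (to public transit ridership via manufacturing output → unemployment rate → consumer confidence → public transit ridership; to inflation rate via manufacturing output → housing starts → broadband penetration → inflation rate); median rent (to public transit ridership via median rent → interest rate → unemployment rate → consumer confidence → public transit ridership; to inflation rate via median rent → broadband penetration → inflation rate); retail vacancy rate (to public transit ridership via retail vacancy rate → consumer confidence → public transit ridership; to inflation rate via retail vacancy rate → broadband penetration → inflation rate).
Every other variable lacks a causal path to at least one of public transit ridership and inflation rate.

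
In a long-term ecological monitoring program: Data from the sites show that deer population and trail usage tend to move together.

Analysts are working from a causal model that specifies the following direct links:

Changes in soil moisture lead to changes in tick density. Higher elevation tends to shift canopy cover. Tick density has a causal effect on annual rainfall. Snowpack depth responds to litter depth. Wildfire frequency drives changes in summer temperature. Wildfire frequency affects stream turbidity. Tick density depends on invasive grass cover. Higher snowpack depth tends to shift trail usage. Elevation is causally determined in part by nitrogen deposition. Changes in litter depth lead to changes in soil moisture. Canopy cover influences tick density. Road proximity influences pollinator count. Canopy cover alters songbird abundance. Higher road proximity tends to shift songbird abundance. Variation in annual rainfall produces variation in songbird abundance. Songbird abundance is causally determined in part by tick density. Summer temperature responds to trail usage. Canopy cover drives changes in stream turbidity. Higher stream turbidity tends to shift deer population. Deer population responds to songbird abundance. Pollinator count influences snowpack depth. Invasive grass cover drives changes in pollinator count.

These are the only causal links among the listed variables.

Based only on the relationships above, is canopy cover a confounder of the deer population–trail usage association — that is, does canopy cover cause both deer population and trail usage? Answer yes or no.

no

Canopy cover has no stated causal path to trail usage. A confounder must cause both variables, so canopy cover does not qualify.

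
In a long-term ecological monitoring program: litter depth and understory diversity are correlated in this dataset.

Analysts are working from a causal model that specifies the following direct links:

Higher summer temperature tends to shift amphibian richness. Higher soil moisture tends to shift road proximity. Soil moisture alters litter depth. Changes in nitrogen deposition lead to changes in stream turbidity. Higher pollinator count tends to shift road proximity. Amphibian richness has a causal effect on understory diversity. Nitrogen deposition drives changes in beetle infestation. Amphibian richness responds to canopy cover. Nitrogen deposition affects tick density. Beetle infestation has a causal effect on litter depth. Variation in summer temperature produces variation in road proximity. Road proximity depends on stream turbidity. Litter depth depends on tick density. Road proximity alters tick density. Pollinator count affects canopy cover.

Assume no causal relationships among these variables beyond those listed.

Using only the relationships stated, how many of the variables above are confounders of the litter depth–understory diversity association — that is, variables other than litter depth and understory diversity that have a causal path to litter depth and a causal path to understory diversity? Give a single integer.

The common causes are: pollinator count (to litter depth via pollinator count → road proximity → tick density → litter depth; to understory diversity via pollinator count → canopy cover → amphibian richness → understory diversity); summer temperature (to litter depth via summer temperature → road proximity → tick density → litter depth; to understory diversity via summer temperature → amphibian richness → understory diversity).
Every other variable lacks a causal path to at least one of litter depth and understory diversity.

2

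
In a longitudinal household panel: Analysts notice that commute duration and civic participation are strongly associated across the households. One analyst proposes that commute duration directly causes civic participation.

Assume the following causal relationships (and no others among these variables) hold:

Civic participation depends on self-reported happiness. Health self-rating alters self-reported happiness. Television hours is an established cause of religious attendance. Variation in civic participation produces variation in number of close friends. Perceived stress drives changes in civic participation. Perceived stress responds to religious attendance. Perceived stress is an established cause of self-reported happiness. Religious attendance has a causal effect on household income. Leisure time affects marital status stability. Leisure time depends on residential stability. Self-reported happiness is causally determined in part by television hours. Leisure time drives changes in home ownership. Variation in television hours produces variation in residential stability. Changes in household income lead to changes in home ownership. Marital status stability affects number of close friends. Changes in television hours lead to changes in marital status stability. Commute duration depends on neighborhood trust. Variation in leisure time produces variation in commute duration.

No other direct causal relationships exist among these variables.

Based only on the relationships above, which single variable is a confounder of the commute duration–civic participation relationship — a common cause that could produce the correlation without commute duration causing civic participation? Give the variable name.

Television hours has a causal path to commute duration (television hours → residential stability → leisure time → commute duration) and a separate causal path to civic participation (television hours → self-reported happiness → civic participation), so it is a common cause of both.
No stated relationship gives commute duration a causal route to civic participation, so the correlation is explained by the shared upstream cause rather than a direct effect.

television hours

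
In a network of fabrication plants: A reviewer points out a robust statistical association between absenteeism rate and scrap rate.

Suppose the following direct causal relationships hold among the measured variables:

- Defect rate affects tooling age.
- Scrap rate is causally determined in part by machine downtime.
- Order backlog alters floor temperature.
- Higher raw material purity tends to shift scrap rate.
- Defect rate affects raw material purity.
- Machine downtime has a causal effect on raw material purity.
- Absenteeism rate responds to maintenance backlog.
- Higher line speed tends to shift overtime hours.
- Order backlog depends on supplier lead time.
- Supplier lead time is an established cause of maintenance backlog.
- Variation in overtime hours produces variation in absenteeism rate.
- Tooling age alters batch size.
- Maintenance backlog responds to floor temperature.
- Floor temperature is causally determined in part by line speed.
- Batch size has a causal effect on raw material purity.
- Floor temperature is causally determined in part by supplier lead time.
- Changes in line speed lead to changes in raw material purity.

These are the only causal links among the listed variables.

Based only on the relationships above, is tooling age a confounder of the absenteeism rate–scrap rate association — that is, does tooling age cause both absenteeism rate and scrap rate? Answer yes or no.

Tooling age has no stated causal path to absenteeism rate. A confounder must cause both variables, so tooling age does not qualify.

no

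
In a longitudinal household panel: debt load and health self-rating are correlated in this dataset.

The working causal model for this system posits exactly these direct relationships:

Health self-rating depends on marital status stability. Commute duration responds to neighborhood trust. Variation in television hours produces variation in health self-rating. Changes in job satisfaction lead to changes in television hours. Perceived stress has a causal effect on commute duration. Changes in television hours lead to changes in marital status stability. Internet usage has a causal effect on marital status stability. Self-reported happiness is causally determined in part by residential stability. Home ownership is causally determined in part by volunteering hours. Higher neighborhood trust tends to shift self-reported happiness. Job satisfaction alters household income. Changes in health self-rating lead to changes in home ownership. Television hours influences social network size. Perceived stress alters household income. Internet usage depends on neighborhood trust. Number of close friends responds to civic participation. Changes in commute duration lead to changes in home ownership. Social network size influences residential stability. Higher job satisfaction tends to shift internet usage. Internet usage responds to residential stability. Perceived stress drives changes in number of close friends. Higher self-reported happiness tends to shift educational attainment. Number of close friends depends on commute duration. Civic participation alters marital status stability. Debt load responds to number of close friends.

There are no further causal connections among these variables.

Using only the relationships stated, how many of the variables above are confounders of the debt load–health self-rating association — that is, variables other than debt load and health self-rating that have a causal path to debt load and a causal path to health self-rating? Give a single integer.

2

The common causes are: civic participation (to debt load via civic participation → number of close friends → debt load; to health self-rating via civic participation → marital status stability → health self-rating); neighborhood trust (to debt load via neighborhood trust → commute duration → number of close friends → debt load; to health self-rating via neighborhood trust → internet usage → marital status stability → health self-rating).
Every other variable lacks a causal path to at least one of debt load and health self-rating.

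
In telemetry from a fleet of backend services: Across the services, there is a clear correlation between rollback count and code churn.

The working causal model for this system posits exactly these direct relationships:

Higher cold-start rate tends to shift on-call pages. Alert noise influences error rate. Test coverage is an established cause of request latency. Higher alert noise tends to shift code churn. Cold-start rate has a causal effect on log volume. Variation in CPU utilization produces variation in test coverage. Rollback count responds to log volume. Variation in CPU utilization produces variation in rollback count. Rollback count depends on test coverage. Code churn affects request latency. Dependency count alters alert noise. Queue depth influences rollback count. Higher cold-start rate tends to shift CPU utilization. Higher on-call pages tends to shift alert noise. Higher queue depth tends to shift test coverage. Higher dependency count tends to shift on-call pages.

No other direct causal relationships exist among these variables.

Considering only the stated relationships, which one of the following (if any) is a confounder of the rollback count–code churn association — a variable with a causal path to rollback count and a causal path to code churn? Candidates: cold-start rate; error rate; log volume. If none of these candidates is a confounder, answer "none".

cold-start rate

Cold-start rate causes rollback count (cold-start rate → CPU utilization → rollback count) and also causes code churn (cold-start rate → on-call pages → alert noise → code churn); it is a common cause of both.
Each of the other candidates lacks a causal path to at least one of rollback count and code churn, so they do not confound the relationship.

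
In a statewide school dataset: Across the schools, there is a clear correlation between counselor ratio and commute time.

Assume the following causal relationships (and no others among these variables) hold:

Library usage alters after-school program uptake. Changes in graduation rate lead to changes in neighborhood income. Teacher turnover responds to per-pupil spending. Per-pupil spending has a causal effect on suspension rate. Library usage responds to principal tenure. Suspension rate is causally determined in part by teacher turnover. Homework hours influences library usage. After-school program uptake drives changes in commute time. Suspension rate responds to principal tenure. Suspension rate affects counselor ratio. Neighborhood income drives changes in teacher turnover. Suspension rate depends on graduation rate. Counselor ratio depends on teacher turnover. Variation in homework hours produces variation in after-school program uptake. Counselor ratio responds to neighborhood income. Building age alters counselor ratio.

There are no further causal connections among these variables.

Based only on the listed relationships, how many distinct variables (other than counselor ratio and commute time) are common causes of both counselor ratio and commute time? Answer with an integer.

The common causes are: principal tenure (to counselor ratio via principal tenure → suspension rate → counselor ratio; to commute time via principal tenure → library usage → after-school program uptake → commute time).
Every other variable lacks a causal path to at least one of counselor ratio and commute time.

1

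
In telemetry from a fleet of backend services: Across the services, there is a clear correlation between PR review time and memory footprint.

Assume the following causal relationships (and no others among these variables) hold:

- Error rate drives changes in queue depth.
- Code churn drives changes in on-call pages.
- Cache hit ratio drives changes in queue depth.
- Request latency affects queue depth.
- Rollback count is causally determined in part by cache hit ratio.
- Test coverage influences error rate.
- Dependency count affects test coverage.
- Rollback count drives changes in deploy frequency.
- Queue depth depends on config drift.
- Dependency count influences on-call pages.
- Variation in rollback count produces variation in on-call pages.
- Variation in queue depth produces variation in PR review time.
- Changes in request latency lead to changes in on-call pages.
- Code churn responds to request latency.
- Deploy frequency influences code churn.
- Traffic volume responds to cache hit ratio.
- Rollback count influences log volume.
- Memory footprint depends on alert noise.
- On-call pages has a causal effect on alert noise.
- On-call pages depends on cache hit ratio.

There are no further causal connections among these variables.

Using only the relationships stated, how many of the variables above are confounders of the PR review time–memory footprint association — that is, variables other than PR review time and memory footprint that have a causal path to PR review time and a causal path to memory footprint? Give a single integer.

3

The common causes are: cache hit ratio (to PR review time via cache hit ratio → queue depth → PR review time; to memory footprint via cache hit ratio → on-call pages → alert noise → memory footprint); dependency count (to PR review time via dependency count → test coverage → error rate → queue depth → PR review time; to memory footprint via dependency count → on-call pages → alert noise → memory footprint); request latency (to PR review time via request latency → queue depth → PR review time; to memory footprint via request latency → on-call pages → alert noise → memory footprint).
Every other variable lacks a causal path to at least one of PR review time and memory footprint.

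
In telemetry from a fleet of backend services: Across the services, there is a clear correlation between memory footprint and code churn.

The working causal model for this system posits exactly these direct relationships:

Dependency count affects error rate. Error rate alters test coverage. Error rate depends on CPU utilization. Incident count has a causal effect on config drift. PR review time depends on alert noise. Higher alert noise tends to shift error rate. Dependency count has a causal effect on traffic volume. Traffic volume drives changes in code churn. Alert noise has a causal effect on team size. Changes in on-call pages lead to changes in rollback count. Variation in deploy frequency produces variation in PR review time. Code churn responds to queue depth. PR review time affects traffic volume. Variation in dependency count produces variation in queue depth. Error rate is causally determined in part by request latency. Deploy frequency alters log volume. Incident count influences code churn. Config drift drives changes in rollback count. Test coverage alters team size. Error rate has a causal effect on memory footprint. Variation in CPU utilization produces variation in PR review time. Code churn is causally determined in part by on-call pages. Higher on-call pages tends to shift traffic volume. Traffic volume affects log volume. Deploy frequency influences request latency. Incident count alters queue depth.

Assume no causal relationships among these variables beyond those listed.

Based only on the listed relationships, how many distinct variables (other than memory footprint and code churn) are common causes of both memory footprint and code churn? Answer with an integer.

4

The common causes are: CPU utilization (to memory footprint via CPU utilization → error rate → memory footprint; to code churn via CPU utilization → PR review time → traffic volume → code churn); alert noise (to memory footprint via alert noise → error rate → memory footprint; to code churn via alert noise → PR review time → traffic volume → code churn); dependency count (to memory footprint via dependency count → error rate → memory footprint; to code churn via dependency count → traffic volume → code churn); deploy frequency (to memory footprint via deploy frequency → request latency → error rate → memory footprint; to code churn via deploy frequency → PR review time → traffic volume → code churn).
Every other variable lacks a causal path to at least one of memory footprint and code churn.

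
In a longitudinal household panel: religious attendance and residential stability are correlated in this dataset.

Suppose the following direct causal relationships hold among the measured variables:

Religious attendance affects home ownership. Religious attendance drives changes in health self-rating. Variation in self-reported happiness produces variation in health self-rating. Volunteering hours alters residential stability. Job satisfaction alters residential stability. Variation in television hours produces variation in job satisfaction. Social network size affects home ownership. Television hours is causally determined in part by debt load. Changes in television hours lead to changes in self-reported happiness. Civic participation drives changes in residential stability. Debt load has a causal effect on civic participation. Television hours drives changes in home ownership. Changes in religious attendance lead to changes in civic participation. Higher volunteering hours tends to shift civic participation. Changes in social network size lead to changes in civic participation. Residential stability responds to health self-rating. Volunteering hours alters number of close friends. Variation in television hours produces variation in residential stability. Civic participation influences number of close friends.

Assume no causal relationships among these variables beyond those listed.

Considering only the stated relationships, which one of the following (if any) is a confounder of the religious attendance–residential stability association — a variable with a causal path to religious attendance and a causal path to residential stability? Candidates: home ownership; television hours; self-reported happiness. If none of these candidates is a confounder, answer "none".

None of the listed candidates has causal paths to both religious attendance and residential stability in the stated relationships, so none is a common cause.

none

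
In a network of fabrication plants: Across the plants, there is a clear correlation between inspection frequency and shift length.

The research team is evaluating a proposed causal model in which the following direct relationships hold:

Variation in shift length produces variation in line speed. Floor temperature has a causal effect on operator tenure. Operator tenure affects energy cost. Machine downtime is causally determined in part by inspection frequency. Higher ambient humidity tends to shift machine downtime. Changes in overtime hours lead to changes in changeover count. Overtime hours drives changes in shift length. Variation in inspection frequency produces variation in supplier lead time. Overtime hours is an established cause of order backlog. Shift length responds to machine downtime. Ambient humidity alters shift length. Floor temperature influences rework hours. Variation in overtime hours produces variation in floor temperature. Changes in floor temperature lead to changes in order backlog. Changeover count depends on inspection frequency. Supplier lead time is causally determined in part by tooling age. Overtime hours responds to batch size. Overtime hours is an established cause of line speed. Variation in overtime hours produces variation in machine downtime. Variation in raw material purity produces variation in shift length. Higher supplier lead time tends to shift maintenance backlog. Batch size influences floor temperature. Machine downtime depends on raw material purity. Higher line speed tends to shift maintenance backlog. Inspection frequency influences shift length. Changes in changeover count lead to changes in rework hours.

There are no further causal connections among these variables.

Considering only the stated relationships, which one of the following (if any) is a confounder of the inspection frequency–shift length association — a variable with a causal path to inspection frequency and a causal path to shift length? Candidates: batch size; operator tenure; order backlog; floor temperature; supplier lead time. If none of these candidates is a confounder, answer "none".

none

None of the listed candidates has causal paths to both inspection frequency and shift length in the stated relationships, so none is a common cause.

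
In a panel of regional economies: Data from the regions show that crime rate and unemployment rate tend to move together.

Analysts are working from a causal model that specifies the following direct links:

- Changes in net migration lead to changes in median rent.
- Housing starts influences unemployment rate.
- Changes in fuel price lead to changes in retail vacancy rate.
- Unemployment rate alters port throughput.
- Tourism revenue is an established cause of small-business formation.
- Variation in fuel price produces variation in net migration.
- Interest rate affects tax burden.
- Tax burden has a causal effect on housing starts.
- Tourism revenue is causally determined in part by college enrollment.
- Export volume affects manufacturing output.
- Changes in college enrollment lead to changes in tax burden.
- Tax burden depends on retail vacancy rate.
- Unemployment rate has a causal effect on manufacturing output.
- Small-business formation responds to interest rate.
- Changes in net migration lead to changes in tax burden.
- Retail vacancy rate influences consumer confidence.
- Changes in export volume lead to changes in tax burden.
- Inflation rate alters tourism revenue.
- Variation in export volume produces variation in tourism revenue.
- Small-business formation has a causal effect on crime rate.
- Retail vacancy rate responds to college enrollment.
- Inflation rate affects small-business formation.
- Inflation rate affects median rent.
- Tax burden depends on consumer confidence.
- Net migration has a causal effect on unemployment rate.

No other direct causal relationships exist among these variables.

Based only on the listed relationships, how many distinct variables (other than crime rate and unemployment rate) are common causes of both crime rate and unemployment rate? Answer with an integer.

The common causes are: college enrollment (to crime rate via college enrollment → tourism revenue → small-business formation → crime rate; to unemployment rate via college enrollment → tax burden → housing starts → unemployment rate); export volume (to crime rate via export volume → tourism revenue → small-business formation → crime rate; to unemployment rate via export volume → tax burden → housing starts → unemployment rate); interest rate (to crime rate via interest rate → small-business formation → crime rate; to unemployment rate via interest rate → tax burden → housing starts → unemployment rate).
Every other variable lacks a causal path to at least one of crime rate and unemployment rate.

3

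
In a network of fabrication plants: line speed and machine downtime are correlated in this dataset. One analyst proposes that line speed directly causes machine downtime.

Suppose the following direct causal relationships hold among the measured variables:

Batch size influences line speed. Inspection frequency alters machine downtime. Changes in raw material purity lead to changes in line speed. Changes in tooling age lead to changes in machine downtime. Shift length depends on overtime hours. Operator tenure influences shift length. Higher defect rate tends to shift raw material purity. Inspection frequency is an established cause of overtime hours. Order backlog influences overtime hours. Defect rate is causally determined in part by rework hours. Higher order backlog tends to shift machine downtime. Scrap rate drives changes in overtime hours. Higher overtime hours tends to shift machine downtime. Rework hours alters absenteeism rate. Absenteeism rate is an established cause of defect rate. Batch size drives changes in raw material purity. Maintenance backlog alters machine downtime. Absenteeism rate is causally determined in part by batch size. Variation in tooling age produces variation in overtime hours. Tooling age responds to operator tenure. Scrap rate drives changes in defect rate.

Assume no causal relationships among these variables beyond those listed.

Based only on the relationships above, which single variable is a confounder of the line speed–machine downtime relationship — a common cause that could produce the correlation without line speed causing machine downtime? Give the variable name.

Scrap rate has a causal path to line speed (scrap rate → defect rate → raw material purity → line speed) and a separate causal path to machine downtime (scrap rate → overtime hours → machine downtime), so it is a common cause of both.
No stated relationship gives line speed a causal route to machine downtime, so the correlation is explained by the shared upstream cause rather than a direct effect.

scrap rate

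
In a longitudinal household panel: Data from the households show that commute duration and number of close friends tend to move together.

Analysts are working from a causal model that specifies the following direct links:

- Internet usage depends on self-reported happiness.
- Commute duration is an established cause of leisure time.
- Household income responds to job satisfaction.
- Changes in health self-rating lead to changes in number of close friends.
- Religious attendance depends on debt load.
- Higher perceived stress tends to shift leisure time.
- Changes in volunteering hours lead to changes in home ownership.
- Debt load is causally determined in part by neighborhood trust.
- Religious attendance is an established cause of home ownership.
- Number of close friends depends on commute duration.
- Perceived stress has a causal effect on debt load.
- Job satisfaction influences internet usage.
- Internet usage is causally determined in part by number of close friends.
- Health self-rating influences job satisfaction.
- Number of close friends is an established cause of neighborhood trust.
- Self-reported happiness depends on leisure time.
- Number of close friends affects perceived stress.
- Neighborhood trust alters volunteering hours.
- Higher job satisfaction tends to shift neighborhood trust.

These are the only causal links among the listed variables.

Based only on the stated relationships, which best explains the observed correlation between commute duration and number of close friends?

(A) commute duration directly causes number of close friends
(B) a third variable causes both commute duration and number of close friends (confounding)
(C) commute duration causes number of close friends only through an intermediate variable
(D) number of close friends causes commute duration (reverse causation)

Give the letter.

A

There is a stated direct causal link commute duration → number of close friends, and no variable causes both commute duration and number of close friends, so the correlation reflects direct causation.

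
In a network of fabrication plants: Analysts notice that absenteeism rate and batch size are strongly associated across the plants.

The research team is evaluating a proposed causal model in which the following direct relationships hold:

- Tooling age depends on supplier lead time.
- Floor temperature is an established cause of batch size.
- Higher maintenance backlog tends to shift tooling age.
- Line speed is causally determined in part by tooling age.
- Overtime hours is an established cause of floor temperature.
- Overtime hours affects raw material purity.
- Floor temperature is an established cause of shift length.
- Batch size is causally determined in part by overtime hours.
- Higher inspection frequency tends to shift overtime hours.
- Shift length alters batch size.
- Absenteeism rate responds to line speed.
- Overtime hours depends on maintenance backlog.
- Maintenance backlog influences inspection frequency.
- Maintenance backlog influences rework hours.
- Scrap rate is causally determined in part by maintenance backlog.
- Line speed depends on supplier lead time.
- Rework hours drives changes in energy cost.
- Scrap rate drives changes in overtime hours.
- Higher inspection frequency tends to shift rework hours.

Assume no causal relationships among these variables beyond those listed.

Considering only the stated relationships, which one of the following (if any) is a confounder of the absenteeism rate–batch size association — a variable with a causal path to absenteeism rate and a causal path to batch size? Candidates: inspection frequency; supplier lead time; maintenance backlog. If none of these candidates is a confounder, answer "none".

maintenance backlog

Maintenance backlog causes absenteeism rate (maintenance backlog → tooling age → line speed → absenteeism rate) and also causes batch size (maintenance backlog → overtime hours → batch size); it is a common cause of both.
Each of the other candidates lacks a causal path to at least one of absenteeism rate and batch size, so they do not confound the relationship.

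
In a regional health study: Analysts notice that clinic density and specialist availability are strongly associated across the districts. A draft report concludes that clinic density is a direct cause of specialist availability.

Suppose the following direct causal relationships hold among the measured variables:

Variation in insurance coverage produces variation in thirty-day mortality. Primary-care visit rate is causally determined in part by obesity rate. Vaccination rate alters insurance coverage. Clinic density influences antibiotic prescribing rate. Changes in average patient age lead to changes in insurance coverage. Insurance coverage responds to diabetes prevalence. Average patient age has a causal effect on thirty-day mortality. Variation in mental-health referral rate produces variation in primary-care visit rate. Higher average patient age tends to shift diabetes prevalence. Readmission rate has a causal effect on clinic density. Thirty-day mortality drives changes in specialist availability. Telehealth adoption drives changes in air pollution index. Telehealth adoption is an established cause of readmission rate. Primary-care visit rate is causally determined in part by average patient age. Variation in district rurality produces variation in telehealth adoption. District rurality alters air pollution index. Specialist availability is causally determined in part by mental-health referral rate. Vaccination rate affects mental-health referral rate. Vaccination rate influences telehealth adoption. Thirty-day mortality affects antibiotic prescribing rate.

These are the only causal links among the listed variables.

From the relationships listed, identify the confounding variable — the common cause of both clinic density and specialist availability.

vaccination rate

Vaccination rate has a causal path to clinic density (vaccination rate → telehealth adoption → readmission rate → clinic density) and a separate causal path to specialist availability (vaccination rate → mental-health referral rate → specialist availability), so it is a common cause of both.
No stated relationship gives clinic density a causal route to specialist availability, so the correlation is explained by the shared upstream cause rather than a direct effect.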